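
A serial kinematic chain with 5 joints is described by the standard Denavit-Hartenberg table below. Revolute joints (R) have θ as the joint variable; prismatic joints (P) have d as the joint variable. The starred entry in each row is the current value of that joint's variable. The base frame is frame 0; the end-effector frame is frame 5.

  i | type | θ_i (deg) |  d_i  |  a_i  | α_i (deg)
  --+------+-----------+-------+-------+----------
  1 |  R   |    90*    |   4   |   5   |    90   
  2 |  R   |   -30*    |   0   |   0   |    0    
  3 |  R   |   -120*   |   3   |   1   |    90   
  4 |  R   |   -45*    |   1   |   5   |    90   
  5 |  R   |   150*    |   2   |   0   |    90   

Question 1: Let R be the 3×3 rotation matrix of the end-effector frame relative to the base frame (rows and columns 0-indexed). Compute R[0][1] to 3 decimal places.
End-effector y-axis (col 1 of R) = (-0.7071,0.6124,0.3536)
R[0][1] = -0.7071

-0.707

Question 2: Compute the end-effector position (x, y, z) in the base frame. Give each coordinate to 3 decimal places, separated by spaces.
after link 1: o_1 = (0.0000, 5.0000, 4.0000)
after link 2: o_2 = (0.0000, 5.0000, 4.0000)
after link 3: o_3 = (3.0000, 4.1340, 3.5000)
after link 4: o_4 = (-0.5355, 0.5721, 2.5983)
after link 5: o_5 = (-1.9497, 1.7969, 3.3054)

-1.950 1.797 3.305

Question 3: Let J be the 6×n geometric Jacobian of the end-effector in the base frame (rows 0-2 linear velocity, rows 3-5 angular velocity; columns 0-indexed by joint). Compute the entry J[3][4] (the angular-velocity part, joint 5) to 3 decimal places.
-0.707

axis z_4 = (-0.7071,0.6124,0.3536); lever o_n−o_4 = (-1.4142,1.2247,0.7071)
cross product → J_v[:, 4] = (0.0000,0.0000,0.0000)
J_ω[:, 4] = z_4
entry J[3][4] = -0.7071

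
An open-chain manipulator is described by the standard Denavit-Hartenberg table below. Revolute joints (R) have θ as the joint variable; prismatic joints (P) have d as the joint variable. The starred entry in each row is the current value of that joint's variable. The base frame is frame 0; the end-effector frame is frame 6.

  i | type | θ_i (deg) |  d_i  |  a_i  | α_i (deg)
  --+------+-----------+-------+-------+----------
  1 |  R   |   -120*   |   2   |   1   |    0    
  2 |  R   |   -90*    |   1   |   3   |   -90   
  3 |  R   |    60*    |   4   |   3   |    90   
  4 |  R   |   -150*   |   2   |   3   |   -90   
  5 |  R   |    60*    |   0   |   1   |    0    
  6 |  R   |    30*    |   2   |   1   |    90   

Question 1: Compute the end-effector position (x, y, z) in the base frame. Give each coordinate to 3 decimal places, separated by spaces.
after link 1: o_1 = (-0.5000, -0.8660, 2.0000)
after link 2: o_2 = (-3.0981, 0.6340, 3.0000)
after link 3: o_3 = (-6.3971, -2.0801, 0.4019)
after link 4: o_4 = (-6.0221, -0.5646, 3.6519)
after link 5: o_5 = (-5.0601, -0.8313, 3.5939)
after link 6: o_6 = (-3.8771, 0.4857, 2.2279)

-3.877 0.486 2.228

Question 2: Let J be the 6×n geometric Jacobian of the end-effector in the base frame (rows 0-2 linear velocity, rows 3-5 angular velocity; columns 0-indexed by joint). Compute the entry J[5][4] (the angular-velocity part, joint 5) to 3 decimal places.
axis z_4 = (0.2165,0.8750,-0.4330); lever o_n−o_4 = (2.1450,1.0502,-1.4240)
cross product → J_v[:, 4] = (-0.7913,-0.6205,-1.6495)
J_ω[:, 4] = z_4
entry J[5][4] = -0.4330

-0.433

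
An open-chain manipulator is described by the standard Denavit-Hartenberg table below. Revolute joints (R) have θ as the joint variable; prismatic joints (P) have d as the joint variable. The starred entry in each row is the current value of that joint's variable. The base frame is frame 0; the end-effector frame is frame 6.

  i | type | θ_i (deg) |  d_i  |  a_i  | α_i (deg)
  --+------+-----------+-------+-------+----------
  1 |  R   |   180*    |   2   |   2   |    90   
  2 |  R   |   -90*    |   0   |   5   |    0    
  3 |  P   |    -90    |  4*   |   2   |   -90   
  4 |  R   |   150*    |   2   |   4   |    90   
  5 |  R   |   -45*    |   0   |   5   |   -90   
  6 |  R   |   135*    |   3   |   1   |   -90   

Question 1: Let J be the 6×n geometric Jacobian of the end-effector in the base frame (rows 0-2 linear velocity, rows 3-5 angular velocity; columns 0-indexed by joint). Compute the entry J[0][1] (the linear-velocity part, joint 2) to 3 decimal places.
axis z_1 = (0.0000,1.0000,0.0000); lever o_n−o_1 = (-6.2836,0.0339,-6.0858)
cross product → J_v[:, 1] = (-6.0858,0.0000,6.2836)
J_ω[:, 1] = z_1
entry J[0][1] = -6.0858

-6.086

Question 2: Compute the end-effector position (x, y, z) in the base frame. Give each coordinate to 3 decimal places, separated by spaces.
-8.284 0.034 -4.086

after link 1: o_1 = (-2.0000, 0.0000, 2.0000)
after link 2: o_2 = (-2.0000, 0.0000, -3.0000)
after link 3: o_3 = (0.0000, 4.0000, -3.0000)
after link 4: o_4 = (-3.4641, 2.0000, -5.0000)
after link 5: o_5 = (-6.5260, 0.2322, -1.4645)
after link 6: o_6 = (-8.2836, 0.0339, -4.0858)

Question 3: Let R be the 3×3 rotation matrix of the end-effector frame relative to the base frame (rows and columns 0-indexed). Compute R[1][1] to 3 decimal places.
0.354

End-effector y-axis (col 1 of R) = (0.6124,0.3536,0.7071)
R[1][1] = 0.3536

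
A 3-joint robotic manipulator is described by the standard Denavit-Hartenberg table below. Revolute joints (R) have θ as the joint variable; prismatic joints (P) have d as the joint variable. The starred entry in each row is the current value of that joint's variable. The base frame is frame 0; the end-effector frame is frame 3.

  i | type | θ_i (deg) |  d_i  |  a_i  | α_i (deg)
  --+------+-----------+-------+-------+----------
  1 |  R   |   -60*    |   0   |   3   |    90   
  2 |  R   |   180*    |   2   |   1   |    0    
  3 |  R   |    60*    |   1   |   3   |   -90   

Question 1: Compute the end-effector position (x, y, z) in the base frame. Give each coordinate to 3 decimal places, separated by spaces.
after link 1: o_1 = (1.5000, -2.5981, 0.0000)
after link 2: o_2 = (-0.7321, -2.7321, 0.0000)
after link 3: o_3 = (-2.3481, -1.9330, -2.5981)

-2.348 -1.933 -2.598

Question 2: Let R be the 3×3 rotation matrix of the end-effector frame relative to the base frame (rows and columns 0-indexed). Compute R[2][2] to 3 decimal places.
End-effector z-axis (col 2 of R) = (0.4330,-0.7500,-0.5000)
R[2][2] = -0.5000

-0.500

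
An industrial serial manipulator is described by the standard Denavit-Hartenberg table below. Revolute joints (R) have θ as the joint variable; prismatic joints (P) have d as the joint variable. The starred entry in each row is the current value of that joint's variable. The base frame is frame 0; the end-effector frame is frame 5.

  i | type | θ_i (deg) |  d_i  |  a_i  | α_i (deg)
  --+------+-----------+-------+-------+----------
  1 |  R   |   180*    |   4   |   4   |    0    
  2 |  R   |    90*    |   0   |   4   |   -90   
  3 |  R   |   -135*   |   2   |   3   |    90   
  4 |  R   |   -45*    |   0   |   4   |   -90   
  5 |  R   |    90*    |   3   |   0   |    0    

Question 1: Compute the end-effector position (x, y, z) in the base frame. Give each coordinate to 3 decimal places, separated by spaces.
after link 1: o_1 = (-4.0000, 0.0000, 4.0000)
after link 2: o_2 = (-4.0000, -4.0000, 4.0000)
after link 3: o_3 = (-2.0000, -1.8787, 6.1213)
after link 4: o_4 = (-4.8284, 0.1213, 8.1213)
after link 5: o_5 = (-2.7071, 1.6213, 9.6213)

-2.707 1.621 9.621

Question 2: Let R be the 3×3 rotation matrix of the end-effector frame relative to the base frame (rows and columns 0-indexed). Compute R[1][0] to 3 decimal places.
End-effector x-axis (col 0 of R) = (-0.0000,-0.7071,0.7071)
R[1][0] = -0.7071

-0.707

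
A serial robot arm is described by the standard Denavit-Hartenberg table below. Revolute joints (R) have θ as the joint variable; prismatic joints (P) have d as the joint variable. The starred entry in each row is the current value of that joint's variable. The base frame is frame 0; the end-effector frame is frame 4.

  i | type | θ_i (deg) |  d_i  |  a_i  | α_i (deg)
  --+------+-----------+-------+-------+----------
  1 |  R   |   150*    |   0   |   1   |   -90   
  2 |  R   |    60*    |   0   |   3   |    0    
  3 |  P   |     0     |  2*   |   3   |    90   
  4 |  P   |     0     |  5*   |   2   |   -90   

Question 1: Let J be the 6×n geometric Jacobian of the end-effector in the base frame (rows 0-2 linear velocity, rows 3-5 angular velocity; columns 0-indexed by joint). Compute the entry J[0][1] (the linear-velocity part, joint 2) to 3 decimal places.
axis z_1 = (-0.5000,-0.8660,0.0000); lever o_n−o_1 = (-8.2141,2.4330,-4.4282)
cross product → J_v[:, 1] = (3.8349,-2.2141,-8.3301)
J_ω[:, 1] = z_1
entry J[0][1] = 3.8349

3.835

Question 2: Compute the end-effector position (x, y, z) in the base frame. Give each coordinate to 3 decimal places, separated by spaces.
-9.080 2.933 -4.428

after link 1: o_1 = (-0.8660, 0.5000, 0.0000)
after link 2: o_2 = (-2.1651, 1.2500, -2.5981)
after link 3: o_3 = (-4.4641, 0.2679, -5.1962)
after link 4: o_4 = (-9.0801, 2.9330, -4.4282)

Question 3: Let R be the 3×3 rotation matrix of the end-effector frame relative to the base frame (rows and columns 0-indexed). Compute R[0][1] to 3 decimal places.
End-effector y-axis (col 1 of R) = (0.7500,-0.4330,-0.5000)
R[0][1] = 0.7500

0.750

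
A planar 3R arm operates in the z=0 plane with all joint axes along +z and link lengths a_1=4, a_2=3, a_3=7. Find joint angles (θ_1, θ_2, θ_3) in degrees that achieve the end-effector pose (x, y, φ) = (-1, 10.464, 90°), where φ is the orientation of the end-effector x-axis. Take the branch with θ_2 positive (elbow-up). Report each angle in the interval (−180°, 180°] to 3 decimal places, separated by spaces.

wrist centre = target − a_3·(cos φ, sin φ) = (-1.0000, 3.4640)
cos θ_2 = (12.9993−4²−3²)/(2·4·3) = -0.5000; θ_2 = 120.0019° (elbow-up)
β = atan2(3.4640,-1.0000) = 106.1026°; ψ = atan2(2.5980,2.4999) = 46.1026°
θ_1 = β − ψ = 60.0000°
θ_3 = φ − θ_1 − θ_2 = -90.0019° (wrapped to (-180°,180°])

60.000 120.002 -90.002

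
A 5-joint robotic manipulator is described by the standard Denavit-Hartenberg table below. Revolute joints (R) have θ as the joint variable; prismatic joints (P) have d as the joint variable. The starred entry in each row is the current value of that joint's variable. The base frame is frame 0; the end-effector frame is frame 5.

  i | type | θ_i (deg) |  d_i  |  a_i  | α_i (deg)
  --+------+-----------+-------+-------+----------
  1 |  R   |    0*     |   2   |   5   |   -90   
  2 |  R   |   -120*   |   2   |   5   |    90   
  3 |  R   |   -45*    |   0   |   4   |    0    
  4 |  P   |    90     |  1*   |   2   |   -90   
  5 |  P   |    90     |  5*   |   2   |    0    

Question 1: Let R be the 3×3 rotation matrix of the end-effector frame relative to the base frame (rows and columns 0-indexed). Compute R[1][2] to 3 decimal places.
End-effector z-axis (col 2 of R) = (0.3536,0.7071,-0.6124)
R[1][2] = 0.7071

0.707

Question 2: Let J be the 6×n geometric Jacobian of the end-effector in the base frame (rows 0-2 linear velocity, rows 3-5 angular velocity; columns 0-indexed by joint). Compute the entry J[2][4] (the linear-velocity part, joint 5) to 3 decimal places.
-0.612

prismatic axis z_4 = (0.3536,0.7071,-0.6124)
J_v[:, 4] = z_4; J_ω[:, 4] = (0,0,0)
entry J[2][4] = -0.6124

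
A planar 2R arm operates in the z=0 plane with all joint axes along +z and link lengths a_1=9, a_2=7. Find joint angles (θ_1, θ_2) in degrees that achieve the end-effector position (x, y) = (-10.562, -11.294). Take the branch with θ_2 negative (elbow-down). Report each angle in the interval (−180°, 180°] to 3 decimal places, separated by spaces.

cos θ_2 = (239.1103−9²−7²)/(2·9·7) = 0.8660; θ_2 = -30.0081° (elbow-down)
β = atan2(-11.2940,-10.5620) = -133.0818°; ψ = atan2(-3.5009,15.0617) = -13.0852°
θ_1 = β − ψ = -119.9966°

-119.997 -30.008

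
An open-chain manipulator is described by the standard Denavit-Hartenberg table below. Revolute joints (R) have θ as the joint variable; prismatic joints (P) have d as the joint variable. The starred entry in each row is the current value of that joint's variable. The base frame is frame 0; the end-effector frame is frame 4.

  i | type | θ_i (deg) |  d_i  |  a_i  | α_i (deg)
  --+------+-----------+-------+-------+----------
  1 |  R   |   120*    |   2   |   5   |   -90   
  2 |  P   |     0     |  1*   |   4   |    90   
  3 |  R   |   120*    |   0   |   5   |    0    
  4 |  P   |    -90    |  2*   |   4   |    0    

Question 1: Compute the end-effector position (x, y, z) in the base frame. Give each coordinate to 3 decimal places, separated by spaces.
-11.330 4.964 4.000

after link 1: o_1 = (-2.5000, 4.3301, 2.0000)
after link 2: o_2 = (-5.3660, 7.2942, 2.0000)
after link 3: o_3 = (-7.8660, 2.9641, 2.0000)
after link 4: o_4 = (-11.3301, 4.9641, 4.0000)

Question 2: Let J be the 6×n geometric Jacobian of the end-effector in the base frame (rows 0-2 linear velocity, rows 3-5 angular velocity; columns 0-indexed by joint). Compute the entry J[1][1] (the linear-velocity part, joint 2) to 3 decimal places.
prismatic axis z_1 = (-0.8660,-0.5000,0.0000)
J_v[:, 1] = z_1; J_ω[:, 1] = (0,0,0)
entry J[1][1] = -0.5000

-0.500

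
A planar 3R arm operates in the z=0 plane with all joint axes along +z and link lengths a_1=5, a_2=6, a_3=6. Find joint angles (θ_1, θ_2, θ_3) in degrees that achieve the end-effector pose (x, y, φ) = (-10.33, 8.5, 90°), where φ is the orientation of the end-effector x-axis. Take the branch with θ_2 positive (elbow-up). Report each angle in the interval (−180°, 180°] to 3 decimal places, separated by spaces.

wrist centre = target − a_3·(cos φ, sin φ) = (-10.3300, 2.5000)
cos θ_2 = (112.9589−5²−6²)/(2·5·6) = 0.8660; θ_2 = 30.0050° (elbow-up)
β = atan2(2.5000,-10.3300) = 166.3952°; ψ = atan2(3.0005,10.1959) = 16.3981°
θ_1 = β − ψ = 149.9971°
θ_3 = φ − θ_1 − θ_2 = -90.0021° (wrapped to (-180°,180°])

149.997 30.005 -90.002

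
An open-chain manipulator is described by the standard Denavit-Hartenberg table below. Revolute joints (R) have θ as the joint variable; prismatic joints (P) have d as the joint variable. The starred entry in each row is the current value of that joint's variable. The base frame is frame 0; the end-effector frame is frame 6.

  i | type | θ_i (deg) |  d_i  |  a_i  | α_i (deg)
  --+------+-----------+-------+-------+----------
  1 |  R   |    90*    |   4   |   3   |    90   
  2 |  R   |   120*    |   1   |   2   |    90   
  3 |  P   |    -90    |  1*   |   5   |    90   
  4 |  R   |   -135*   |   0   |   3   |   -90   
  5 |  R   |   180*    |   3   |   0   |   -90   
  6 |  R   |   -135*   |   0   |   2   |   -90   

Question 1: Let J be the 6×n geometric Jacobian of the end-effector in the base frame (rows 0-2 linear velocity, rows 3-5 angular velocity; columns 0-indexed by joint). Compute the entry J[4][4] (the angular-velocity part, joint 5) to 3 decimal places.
axis z_4 = (-0.7071,-0.6124,-0.3536); lever o_n−o_4 = (-2.1213,-3.5692,-2.0607)
cross product → J_v[:, 4] = (0.0000,-0.7071,1.2247)
J_ω[:, 4] = z_4
entry J[4][4] = -0.6124

-0.612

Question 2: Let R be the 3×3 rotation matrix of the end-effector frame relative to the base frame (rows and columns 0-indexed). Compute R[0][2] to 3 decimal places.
-1.000

End-effector z-axis (col 2 of R) = (-1.0000,0.0000,0.0000)
R[0][2] = -1.0000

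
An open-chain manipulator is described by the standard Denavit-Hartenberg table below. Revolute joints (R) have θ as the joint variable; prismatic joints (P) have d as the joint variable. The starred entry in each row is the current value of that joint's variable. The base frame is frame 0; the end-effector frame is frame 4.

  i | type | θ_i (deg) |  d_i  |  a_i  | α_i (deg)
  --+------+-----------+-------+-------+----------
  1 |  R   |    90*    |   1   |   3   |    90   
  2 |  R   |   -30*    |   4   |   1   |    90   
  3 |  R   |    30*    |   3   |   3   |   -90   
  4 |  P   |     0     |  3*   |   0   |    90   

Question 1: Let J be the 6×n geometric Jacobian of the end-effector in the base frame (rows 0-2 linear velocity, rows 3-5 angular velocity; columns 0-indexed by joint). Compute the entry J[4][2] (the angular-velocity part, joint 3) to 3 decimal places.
axis z_2 = (0.0000,-0.5000,-0.8660); lever o_n−o_2 = (4.0981,-0.5490,-3.1471)
cross product → J_v[:, 2] = (1.0981,-3.5490,2.0490)
J_ω[:, 2] = z_2
entry J[4][2] = -0.5000

-0.500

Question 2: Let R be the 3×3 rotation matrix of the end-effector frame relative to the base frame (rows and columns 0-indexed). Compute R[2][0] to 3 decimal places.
End-effector x-axis (col 0 of R) = (0.5000,0.7500,-0.4330)
R[2][0] = -0.4330

-0.433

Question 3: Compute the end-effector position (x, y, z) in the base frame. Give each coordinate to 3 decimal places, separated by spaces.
8.098 3.317 -2.647

after link 1: o_1 = (0.0000, 3.0000, 1.0000)
after link 2: o_2 = (4.0000, 3.8660, 0.5000)
after link 3: o_3 = (5.5000, 4.6160, -3.3971)
after link 4: o_4 = (8.0981, 3.3170, -2.6471)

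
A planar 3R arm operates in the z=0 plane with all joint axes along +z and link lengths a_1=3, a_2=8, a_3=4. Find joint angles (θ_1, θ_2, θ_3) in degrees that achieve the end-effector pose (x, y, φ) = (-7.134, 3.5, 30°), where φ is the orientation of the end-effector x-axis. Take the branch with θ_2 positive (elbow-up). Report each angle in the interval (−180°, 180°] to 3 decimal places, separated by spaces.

wrist centre = target − a_3·(cos φ, sin φ) = (-10.5981, 1.5000)
cos θ_2 = (114.5698−3²−8²)/(2·3·8) = 0.8660; θ_2 = 29.9987° (elbow-up)
β = atan2(1.5000,-10.5981) = 171.9442°; ψ = atan2(3.9998,9.9283) = 21.9432°
θ_1 = β − ψ = 150.0010°
θ_3 = φ − θ_1 − θ_2 = -149.9997° (wrapped to (-180°,180°])

150.001 29.999 -150.000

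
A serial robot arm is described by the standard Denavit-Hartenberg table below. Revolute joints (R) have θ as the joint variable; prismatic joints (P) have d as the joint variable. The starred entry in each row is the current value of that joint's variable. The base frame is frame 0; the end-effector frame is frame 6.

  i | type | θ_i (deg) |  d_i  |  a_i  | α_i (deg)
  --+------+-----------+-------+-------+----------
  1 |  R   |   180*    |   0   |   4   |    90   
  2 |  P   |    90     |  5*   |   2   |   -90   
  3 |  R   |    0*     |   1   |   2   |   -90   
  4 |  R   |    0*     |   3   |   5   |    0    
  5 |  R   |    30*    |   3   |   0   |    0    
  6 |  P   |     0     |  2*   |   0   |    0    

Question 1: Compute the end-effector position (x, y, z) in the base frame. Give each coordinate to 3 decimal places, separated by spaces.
after link 1: o_1 = (-4.0000, 0.0000, 0.0000)
after link 2: o_2 = (-4.0000, 5.0000, 2.0000)
after link 3: o_3 = (-3.0000, 5.0000, 4.0000)
after link 4: o_4 = (-3.0000, 2.0000, 9.0000)
after link 5: o_5 = (-3.0000, -1.0000, 9.0000)
after link 6: o_6 = (-3.0000, -3.0000, 9.0000)

-3.000 -3.000 9.000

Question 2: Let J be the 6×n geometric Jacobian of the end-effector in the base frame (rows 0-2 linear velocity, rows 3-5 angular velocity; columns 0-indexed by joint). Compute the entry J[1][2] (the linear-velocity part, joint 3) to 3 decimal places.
axis z_2 = (1.0000,-0.0000,0.0000); lever o_n−o_2 = (1.0000,-8.0000,7.0000)
cross product → J_v[:, 2] = (0.0000,-7.0000,-8.0000)
J_ω[:, 2] = z_2
entry J[1][2] = -7.0000

-7.000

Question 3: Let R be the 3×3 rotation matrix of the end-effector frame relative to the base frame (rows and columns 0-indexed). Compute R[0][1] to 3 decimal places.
-0.866

End-effector y-axis (col 1 of R) = (-0.8660,0.0000,-0.5000)
R[0][1] = -0.8660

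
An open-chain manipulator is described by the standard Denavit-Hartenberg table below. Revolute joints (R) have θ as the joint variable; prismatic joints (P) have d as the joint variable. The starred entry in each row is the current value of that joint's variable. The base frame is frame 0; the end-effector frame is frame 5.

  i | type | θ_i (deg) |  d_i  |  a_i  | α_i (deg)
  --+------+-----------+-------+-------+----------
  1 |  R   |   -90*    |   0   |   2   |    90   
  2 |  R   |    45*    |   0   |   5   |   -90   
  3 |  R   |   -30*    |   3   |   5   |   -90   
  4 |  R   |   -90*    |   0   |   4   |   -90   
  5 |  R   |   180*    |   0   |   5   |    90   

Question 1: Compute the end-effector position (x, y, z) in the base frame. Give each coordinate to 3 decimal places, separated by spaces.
-2.500 -7.183 8.012

after link 1: o_1 = (0.0000, -2.0000, 0.0000)
after link 2: o_2 = (0.0000, -5.5355, 3.5355)
after link 3: o_3 = (-2.5000, -6.4761, 8.7187)
after link 4: o_4 = (-2.5000, -3.6476, 11.5471)
after link 5: o_5 = (-2.5000, -7.1832, 8.0116)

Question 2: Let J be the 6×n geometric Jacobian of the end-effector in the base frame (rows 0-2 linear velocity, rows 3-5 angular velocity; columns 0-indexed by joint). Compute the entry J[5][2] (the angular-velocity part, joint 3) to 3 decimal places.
axis z_2 = (-0.0000,0.7071,0.7071); lever o_n−o_2 = (-2.5000,-1.6476,4.4761)
cross product → J_v[:, 2] = (4.3301,-1.7678,1.7678)
J_ω[:, 2] = z_2
entry J[5][2] = 0.7071

0.707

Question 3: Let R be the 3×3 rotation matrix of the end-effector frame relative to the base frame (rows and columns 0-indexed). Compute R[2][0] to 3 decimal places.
End-effector x-axis (col 0 of R) = (0.0000,-0.7071,-0.7071)
R[2][0] = -0.7071

-0.707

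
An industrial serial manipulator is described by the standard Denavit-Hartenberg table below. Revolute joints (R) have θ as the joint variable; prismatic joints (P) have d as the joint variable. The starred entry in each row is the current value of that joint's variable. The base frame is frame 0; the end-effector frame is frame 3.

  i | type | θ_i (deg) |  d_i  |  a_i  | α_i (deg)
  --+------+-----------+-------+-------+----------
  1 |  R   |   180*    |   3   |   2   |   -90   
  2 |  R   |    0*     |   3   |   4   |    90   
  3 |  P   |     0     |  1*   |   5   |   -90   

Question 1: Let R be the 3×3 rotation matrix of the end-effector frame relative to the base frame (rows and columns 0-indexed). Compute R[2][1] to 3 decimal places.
End-effector y-axis (col 1 of R) = (-0.0000,-0.0000,-1.0000)
R[2][1] = -1.0000

-1.000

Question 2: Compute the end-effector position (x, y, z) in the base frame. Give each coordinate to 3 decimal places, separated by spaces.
after link 1: o_1 = (-2.0000, 0.0000, 3.0000)
after link 2: o_2 = (-6.0000, -3.0000, 3.0000)
after link 3: o_3 = (-11.0000, -3.0000, 4.0000)

-11.000 -3.000 4.000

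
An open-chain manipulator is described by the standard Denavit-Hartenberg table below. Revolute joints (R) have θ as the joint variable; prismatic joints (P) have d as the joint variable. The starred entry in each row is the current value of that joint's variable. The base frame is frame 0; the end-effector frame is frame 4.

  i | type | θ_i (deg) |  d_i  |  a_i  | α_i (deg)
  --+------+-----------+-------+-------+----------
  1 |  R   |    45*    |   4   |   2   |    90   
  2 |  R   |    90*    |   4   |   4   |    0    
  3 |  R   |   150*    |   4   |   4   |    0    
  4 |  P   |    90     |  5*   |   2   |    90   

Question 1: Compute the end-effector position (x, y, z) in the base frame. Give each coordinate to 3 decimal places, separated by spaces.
10.417 -7.968 3.536

after link 1: o_1 = (1.4142, 1.4142, 4.0000)
after link 2: o_2 = (4.2426, -1.4142, 8.0000)
after link 3: o_3 = (5.6569, -5.6569, 4.5359)
after link 4: o_4 = (10.4171, -7.9676, 3.5359)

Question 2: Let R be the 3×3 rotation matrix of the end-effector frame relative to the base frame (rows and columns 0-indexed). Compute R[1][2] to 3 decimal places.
-0.354

End-effector z-axis (col 2 of R) = (-0.3536,-0.3536,-0.8660)
R[1][2] = -0.3536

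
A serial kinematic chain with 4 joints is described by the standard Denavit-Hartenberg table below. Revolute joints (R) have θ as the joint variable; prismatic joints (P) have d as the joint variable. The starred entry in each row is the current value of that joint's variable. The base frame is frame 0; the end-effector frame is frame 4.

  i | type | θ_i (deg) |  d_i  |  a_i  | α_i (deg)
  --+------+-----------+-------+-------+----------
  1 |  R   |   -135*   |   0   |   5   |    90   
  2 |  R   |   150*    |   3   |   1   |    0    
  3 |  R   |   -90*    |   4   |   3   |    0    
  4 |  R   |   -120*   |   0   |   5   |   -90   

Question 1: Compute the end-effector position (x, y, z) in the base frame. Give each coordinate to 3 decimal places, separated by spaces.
-10.701 -0.802 -1.232

after link 1: o_1 = (-3.5355, -3.5355, 0.0000)
after link 2: o_2 = (-5.0445, -0.8018, 0.5000)
after link 3: o_3 = (-8.9336, 0.9659, 3.0981)
after link 4: o_4 = (-10.7013, -0.8018, -1.2321)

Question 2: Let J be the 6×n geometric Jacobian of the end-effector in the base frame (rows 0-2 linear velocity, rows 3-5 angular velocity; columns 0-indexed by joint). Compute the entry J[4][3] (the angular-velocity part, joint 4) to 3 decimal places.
axis z_3 = (-0.7071,0.7071,0.0000); lever o_n−o_3 = (-1.7678,-1.7678,-4.3301)
cross product → J_v[:, 3] = (-3.0619,-3.0619,2.5000)
J_ω[:, 3] = z_3
entry J[4][3] = 0.7071

0.707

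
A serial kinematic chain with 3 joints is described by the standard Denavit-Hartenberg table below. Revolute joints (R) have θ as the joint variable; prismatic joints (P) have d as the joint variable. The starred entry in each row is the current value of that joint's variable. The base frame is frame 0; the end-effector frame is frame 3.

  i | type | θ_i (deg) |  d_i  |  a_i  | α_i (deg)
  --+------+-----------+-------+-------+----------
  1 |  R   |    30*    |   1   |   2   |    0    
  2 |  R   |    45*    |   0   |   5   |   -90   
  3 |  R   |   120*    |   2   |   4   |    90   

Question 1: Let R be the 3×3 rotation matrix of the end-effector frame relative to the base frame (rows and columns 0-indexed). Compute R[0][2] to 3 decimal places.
End-effector z-axis (col 2 of R) = (0.2241,0.8365,-0.5000)
R[0][2] = 0.2241

0.224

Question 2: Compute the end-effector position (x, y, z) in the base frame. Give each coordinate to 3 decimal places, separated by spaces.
after link 1: o_1 = (1.7321, 1.0000, 1.0000)
after link 2: o_2 = (3.0261, 5.8296, 1.0000)
after link 3: o_3 = (0.5767, 4.4154, -2.4641)

0.577 4.415 -2.464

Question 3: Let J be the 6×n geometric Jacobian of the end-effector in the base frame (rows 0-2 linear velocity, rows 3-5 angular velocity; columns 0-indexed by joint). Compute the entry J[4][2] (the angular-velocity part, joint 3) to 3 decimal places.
axis z_2 = (-0.9659,0.2588,0.0000); lever o_n−o_2 = (-2.4495,-1.4142,-3.4641)
cross product → J_v[:, 2] = (-0.8966,-3.3461,2.0000)
J_ω[:, 2] = z_2
entry J[4][2] = 0.2588

0.259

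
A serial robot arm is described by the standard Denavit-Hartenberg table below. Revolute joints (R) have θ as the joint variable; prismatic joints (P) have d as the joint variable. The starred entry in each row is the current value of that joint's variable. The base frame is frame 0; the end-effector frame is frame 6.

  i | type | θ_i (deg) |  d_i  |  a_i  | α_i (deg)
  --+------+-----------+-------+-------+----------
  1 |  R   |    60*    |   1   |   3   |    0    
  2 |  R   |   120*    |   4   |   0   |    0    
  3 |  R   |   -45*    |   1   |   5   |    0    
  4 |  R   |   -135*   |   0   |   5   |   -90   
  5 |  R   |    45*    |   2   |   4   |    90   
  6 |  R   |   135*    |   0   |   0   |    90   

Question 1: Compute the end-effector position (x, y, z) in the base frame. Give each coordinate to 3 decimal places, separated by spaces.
after link 1: o_1 = (1.5000, 2.5981, 1.0000)
after link 2: o_2 = (1.5000, 2.5981, 5.0000)
after link 3: o_3 = (-2.0355, 6.1336, 6.0000)
after link 4: o_4 = (2.9645, 6.1336, 6.0000)
after link 5: o_5 = (5.7929, 8.1336, 3.1716)
after link 6: o_6 = (5.7929, 8.1336, 3.1716)

5.793 8.134 3.172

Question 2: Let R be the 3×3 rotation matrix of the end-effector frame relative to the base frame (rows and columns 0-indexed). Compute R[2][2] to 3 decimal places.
-0.500

End-effector z-axis (col 2 of R) = (0.5000,0.7071,-0.5000)
R[2][2] = -0.5000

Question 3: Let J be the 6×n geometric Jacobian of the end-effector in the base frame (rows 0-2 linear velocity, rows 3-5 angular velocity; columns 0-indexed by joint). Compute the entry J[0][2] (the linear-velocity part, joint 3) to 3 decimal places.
-5.536

axis z_2 = (0.0000,0.0000,1.0000); lever o_n−o_2 = (4.2929,5.5355,-1.8284)
cross product → J_v[:, 2] = (-5.5355,4.2929,0.0000)
J_ω[:, 2] = z_2
entry J[0][2] = -5.5355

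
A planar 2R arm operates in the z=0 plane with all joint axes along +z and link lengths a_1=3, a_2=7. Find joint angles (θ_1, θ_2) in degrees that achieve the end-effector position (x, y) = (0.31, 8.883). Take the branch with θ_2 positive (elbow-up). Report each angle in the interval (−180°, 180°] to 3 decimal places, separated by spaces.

cos θ_2 = (79.0038−3²−7²)/(2·3·7) = 0.5001; θ_2 = 59.9940° (elbow-up)
β = atan2(8.8830,0.3100) = 88.0013°; ψ = atan2(6.0618,6.5006) = 42.9994°
θ_1 = β − ψ = 45.0019°

45.002 59.994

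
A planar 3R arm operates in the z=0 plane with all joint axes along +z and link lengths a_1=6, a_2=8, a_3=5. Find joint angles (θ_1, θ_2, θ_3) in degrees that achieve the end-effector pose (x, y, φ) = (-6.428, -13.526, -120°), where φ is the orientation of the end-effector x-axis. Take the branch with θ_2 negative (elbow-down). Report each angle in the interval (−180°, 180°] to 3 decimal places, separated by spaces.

-59.997 -90.004 30.001

wrist centre = target − a_3·(cos φ, sin φ) = (-3.9280, -9.1959)
cos θ_2 = (99.9933−6²−8²)/(2·6·8) = -0.0001; θ_2 = -90.0040° (elbow-down)
β = atan2(-9.1959,-3.9280) = -113.1297°; ψ = atan2(-8.0000,5.9994) = -53.1327°
θ_1 = β − ψ = -59.9970°
θ_3 = φ − θ_1 − θ_2 = 30.0010° (wrapped to (-180°,180°])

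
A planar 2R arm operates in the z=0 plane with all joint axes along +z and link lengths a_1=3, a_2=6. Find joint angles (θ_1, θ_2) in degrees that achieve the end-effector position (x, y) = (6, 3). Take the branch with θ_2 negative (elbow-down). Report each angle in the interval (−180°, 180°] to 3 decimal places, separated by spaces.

90.000 -90.000

cos θ_2 = (45.0000−3²−6²)/(2·3·6) = 0.0000; θ_2 = -90.0000° (elbow-down)
β = atan2(3.0000,6.0000) = 26.5651°; ψ = atan2(-6.0000,3.0000) = -63.4349°
θ_1 = β − ψ = 90.0000°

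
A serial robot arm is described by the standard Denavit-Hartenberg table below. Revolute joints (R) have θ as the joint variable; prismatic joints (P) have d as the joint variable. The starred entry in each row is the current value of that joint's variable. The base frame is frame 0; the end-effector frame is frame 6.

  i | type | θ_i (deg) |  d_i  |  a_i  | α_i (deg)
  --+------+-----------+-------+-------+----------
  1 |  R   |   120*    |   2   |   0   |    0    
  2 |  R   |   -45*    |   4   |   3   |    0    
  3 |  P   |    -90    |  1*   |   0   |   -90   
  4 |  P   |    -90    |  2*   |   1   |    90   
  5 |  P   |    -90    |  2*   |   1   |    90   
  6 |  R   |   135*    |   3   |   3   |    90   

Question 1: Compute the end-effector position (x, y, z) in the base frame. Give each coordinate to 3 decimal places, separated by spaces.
-2.397 6.979 5.000

after link 1: o_1 = (0.0000, 0.0000, 2.0000)
after link 2: o_2 = (0.7765, 2.8978, 6.0000)
after link 3: o_3 = (0.7765, 2.8978, 7.0000)
after link 4: o_4 = (1.2941, 4.8296, 8.0000)
after link 5: o_5 = (-0.8966, 4.3813, 8.0000)
after link 6: o_6 = (-2.3966, 6.9794, 5.0000)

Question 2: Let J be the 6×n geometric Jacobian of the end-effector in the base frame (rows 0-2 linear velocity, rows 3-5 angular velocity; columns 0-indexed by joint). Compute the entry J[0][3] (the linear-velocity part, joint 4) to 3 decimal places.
0.259

prismatic axis z_3 = (0.2588,0.9659,0.0000)
J_v[:, 3] = z_3; J_ω[:, 3] = (0,0,0)
entry J[0][3] = 0.2588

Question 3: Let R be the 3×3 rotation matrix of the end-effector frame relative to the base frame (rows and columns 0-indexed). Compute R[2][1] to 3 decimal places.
-1.000

End-effector y-axis (col 1 of R) = (-0.0000,0.0000,-1.0000)
R[2][1] = -1.0000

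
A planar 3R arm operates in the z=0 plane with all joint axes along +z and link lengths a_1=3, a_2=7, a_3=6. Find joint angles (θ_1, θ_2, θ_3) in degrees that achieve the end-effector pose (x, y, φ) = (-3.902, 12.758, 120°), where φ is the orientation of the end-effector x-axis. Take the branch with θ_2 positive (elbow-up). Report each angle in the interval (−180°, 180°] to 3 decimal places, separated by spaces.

wrist centre = target − a_3·(cos φ, sin φ) = (-0.9020, 7.5618)
cos θ_2 = (57.9951−3²−7²)/(2·3·7) = -0.0001; θ_2 = 90.0066° (elbow-up)
β = atan2(7.5618,-0.9020) = 96.8023°; ψ = atan2(7.0000,2.9992) = 66.8070°
θ_1 = β − ψ = 29.9953°
θ_3 = φ − θ_1 − θ_2 = -0.0019° (wrapped to (-180°,180°])

29.995 90.007 -0.002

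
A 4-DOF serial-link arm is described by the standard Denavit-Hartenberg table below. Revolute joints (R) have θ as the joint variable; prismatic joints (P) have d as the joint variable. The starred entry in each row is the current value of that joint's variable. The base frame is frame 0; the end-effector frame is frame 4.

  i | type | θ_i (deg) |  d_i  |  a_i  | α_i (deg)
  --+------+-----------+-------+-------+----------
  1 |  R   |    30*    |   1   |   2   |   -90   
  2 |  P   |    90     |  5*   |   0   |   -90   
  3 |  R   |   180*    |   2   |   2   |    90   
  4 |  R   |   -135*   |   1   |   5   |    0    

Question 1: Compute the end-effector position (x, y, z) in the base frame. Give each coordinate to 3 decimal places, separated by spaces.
after link 1: o_1 = (1.7321, 1.0000, 1.0000)
after link 2: o_2 = (-0.7679, 5.3301, 1.0000)
after link 3: o_3 = (-2.5000, 4.3301, 3.0000)
after link 4: o_4 = (1.0619, 5.2319, -0.5355)

1.062 5.232 -0.536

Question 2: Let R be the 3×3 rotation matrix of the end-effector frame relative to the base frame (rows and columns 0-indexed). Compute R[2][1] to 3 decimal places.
End-effector y-axis (col 1 of R) = (0.6124,0.3536,0.7071)
R[2][1] = 0.7071

0.707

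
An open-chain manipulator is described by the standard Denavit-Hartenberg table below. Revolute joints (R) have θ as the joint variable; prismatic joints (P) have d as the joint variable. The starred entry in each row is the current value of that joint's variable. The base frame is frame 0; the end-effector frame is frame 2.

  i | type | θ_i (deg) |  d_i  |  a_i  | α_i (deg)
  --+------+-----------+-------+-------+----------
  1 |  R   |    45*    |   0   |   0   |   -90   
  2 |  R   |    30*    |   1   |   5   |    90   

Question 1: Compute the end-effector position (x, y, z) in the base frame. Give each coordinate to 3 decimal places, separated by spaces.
after link 1: o_1 = (0.0000, 0.0000, 0.0000)
after link 2: o_2 = (2.3548, 3.7690, -2.5000)

2.355 3.769 -2.500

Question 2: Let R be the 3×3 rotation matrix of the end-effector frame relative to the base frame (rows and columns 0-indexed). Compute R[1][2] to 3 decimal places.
End-effector z-axis (col 2 of R) = (0.3536,0.3536,0.8660)
R[1][2] = 0.3536

0.354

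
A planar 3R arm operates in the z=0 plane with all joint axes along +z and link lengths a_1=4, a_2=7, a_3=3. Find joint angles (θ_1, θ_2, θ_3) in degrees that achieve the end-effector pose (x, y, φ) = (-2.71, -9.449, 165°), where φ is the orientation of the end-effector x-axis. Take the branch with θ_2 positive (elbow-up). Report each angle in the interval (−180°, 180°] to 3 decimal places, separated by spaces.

-117.896 45.004 -122.108

wrist centre = target − a_3·(cos φ, sin φ) = (0.1878, -10.2255)
cos θ_2 = (104.5952−4²−7²)/(2·4·7) = 0.7071; θ_2 = 45.0040° (elbow-up)
β = atan2(-10.2255,0.1878) = -88.9480°; ψ = atan2(4.9501,8.9494) = 28.9478°
θ_1 = β − ψ = -117.8958°
θ_3 = φ − θ_1 − θ_2 = -122.1082° (wrapped to (-180°,180°])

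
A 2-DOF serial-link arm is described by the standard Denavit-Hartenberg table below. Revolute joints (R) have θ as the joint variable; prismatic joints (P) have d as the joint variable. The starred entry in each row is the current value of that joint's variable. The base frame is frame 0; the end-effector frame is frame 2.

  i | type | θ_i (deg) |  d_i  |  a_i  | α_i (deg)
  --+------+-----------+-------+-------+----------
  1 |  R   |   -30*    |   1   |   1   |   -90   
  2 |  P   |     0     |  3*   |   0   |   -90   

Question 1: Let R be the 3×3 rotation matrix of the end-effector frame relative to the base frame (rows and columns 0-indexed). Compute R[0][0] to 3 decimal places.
0.866

End-effector x-axis (col 0 of R) = (0.8660,-0.5000,0.0000)
R[0][0] = 0.8660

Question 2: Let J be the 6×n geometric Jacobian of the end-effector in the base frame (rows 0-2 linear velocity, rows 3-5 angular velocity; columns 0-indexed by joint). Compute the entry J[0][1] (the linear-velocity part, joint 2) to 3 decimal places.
0.500

prismatic axis z_1 = (0.5000,0.8660,0.0000)
J_v[:, 1] = z_1; J_ω[:, 1] = (0,0,0)
entry J[0][1] = 0.5000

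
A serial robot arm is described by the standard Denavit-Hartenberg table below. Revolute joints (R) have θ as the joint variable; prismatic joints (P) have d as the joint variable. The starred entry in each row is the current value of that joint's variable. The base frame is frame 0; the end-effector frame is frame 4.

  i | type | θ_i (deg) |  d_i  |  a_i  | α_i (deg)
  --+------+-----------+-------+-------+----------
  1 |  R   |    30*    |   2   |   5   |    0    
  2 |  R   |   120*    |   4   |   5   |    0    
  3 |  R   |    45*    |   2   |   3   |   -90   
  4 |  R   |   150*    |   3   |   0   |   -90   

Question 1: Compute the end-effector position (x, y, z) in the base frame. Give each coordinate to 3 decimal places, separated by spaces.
-2.121 1.326 8.000

after link 1: o_1 = (4.3301, 2.5000, 2.0000)
after link 2: o_2 = (0.0000, 5.0000, 6.0000)
after link 3: o_3 = (-2.8978, 4.2235, 8.0000)
after link 4: o_4 = (-2.1213, 1.3258, 8.0000)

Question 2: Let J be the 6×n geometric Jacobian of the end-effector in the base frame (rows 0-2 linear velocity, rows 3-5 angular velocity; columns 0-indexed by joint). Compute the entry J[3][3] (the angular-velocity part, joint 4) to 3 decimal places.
axis z_3 = (0.2588,-0.9659,0.0000); lever o_n−o_3 = (0.7765,-2.8978,0.0000)
cross product → J_v[:, 3] = (0.0000,0.0000,0.0000)
J_ω[:, 3] = z_3
entry J[3][3] = 0.2588

0.259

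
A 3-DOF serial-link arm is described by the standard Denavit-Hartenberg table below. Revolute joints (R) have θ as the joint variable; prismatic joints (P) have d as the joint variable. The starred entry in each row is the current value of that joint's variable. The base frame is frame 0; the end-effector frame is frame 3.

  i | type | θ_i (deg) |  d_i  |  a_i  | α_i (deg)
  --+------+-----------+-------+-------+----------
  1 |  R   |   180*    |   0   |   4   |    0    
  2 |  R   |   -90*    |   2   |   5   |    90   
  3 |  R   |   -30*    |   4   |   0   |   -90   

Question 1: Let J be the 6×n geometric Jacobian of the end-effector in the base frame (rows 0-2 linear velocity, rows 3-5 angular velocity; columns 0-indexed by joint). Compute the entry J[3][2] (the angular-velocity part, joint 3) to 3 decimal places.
axis z_2 = (1.0000,-0.0000,0.0000); lever o_n−o_2 = (4.0000,0.0000,0.0000)
cross product → J_v[:, 2] = (-0.0000,-0.0000,0.0000)
J_ω[:, 2] = z_2
entry J[3][2] = 1.0000

1.000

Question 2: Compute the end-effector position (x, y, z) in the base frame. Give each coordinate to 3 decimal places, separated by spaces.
0.000 5.000 2.000

after link 1: o_1 = (-4.0000, 0.0000, 0.0000)
after link 2: o_2 = (-4.0000, 5.0000, 2.0000)
after link 3: o_3 = (0.0000, 5.0000, 2.0000)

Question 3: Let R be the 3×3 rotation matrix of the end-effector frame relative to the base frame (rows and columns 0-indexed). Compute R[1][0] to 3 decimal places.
End-effector x-axis (col 0 of R) = (0.0000,0.8660,-0.5000)
R[1][0] = 0.8660

0.866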